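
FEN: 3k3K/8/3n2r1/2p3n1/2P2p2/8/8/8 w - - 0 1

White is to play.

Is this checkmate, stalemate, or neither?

stalemate

White to move; white king on h8.
In check: no.
King squares — g7: attacked by Rg6; h7: attacked by Ng5; g8: attacked by Rg6.
Legal moves for White: none.
Not in check and no legal moves → stalemate.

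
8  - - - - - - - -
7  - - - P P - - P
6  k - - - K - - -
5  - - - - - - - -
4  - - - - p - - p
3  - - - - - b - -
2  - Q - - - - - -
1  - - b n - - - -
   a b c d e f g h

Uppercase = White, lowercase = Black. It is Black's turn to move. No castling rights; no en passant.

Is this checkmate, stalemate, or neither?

neither

Black to move; black king on a6.
In check: no.
Legal moves for Black include: Ka7, Ka5, Bh5, Bg4+, Bg2, Be2, Bh1, Ne3, Nc3, Nf2, Nxb2, Bh6, Bg5, Bf4, Be3, Bd2, Bxb2, h3, ... (list truncated; more exist).
Black has legal moves and is not in check → neither.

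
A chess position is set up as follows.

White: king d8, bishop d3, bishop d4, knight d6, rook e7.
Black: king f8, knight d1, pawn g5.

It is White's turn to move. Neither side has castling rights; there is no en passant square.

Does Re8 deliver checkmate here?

After Re8: black king on f8; in check: yes, from the white rook on e8.
King squares — e7: attacked by Kd8; f7: attacked by Nd6; g7: attacked by Bd4; e8: attacked by Nd6; g8: attacked by Re8.
Black has no legal moves → checkmate.

yes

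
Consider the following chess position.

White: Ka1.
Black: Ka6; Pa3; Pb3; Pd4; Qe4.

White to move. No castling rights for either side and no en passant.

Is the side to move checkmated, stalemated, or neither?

White to move; white king on a1.
In check: no.
King squares — b1: attacked by Qe4; a2: attacked by Pb3; b2: attacked by Pa3.
Legal moves for White: none.
Not in check and no legal moves → stalemate.

stalemate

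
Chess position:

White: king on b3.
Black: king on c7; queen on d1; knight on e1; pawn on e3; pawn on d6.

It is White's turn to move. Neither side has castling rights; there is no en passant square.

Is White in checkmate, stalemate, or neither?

neither

White to move; white king on b3.
In check: yes, from the black queen on d1.
Legal moves for White: Kc4, Kb4, Kc3, Ka3, Kb2, Ka2.
White is in check but has 6 legal moves → neither.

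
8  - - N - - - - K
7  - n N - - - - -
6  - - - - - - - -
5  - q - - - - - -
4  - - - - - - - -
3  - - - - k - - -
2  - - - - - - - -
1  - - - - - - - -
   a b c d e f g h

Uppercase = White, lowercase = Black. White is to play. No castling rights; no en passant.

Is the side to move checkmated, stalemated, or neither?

White to move; white king on h8.
In check: no.
Legal moves for White: Kg8, Kh7, Kg7, Ne7, Na7, Nd6, Nb6, Ne8, Na8, Ne6, Na6, Nd5+, Nxb5.
White has 13 legal moves and is not in check → neither.

neither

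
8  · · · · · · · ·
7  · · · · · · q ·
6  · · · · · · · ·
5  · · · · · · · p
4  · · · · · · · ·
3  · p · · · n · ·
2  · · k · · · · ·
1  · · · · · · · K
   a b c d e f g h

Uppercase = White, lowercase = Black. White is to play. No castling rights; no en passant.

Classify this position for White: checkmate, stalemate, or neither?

White to move; white king on h1.
In check: no.
King squares — g1: attacked by Nf3; g2: attacked by Qg7; h2: attacked by Nf3.
Legal moves for White: none.
Not in check and no legal moves → stalemate.

stalemate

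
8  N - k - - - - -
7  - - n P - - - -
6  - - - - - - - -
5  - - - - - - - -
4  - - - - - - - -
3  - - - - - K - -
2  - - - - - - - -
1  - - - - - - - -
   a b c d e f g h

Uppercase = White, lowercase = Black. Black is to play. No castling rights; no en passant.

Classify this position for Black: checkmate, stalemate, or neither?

Black to move; black king on c8.
In check: yes, from the white pawn on d7.
King squares — b7: available; c7: own knight; d7: available; b8: available; d8: available.
Legal moves for Black: Kd8, Kb8, Kxd7, Kb7.
Black is in check but has 4 legal moves → neither.

neither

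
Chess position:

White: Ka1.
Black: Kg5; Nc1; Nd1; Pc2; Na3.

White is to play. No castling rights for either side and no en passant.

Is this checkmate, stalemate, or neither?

White to move; white king on a1.
In check: no.
King squares — b1: attacked by Pc2; a2: attacked by Nc1; b2: attacked by Nd1.
Legal moves for White: none.
Not in check and no legal moves → stalemate.

stalemate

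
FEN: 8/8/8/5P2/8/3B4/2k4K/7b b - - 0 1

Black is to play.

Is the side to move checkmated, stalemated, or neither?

Black to move; black king on c2.
In check: yes, from the white bishop on d3.
King squares — b1: attacked by Bd3; c1: available; d1: available; b2: available; d2: available; b3: available; c3: available; d3: available.
Legal moves for Black: Kxd3, Kc3, Kb3, Kd2, Kb2, Kd1, Kc1.
Black is in check but has 7 legal moves → neither.

neither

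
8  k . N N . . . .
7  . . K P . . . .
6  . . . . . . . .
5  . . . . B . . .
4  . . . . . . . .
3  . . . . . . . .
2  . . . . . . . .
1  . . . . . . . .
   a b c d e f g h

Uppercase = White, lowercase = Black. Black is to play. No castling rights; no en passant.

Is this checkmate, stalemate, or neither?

stalemate

Black to move; black king on a8.
In check: no.
King squares — a7: attacked by Nc8; b7: attacked by Kc7; b8: attacked by Kc7.
Legal moves for Black: none.
Not in check and no legal moves → stalemate.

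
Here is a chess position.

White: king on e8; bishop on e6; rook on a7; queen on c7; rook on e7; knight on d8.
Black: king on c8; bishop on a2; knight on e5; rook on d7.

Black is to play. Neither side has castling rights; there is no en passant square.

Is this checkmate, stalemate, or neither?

Black to move; black king on c8.
In check: yes, from the white queen on c7.
King squares — b7: attacked by Ra7; c7: attacked by Ra7; d7: own rook; b8: attacked by Qc7; d8: attacked by Qc7.
Legal moves for Black: none.
In check with no legal moves → checkmate.

checkmate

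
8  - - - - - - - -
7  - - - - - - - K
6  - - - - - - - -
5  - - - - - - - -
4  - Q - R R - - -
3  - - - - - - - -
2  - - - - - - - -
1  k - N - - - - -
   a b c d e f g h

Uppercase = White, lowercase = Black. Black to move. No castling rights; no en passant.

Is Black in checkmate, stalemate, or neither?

Black to move; black king on a1.
In check: no.
King squares — b1: attacked by Qb4; a2: attacked by Nc1; b2: attacked by Qb4.
Legal moves for Black: none.
Not in check and no legal moves → stalemate.

stalemate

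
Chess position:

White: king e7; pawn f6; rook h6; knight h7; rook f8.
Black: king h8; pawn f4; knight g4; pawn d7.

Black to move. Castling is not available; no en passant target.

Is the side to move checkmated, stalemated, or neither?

Black to move; black king on h8.
In check: yes, from the white rook on f8.
King squares — g7: attacked by Pf6; h7: attacked by Rh6; g8: attacked by Rf8.
Legal moves for Black: none.
In check with no legal moves → checkmate.

checkmate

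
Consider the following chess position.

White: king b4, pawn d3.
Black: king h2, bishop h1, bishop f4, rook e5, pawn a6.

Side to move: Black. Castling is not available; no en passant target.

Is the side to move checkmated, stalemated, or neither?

Black to move; black king on h2.
In check: no.
Legal moves for Black include: Re8, Re7, Re6, Rh5, Rg5, Rf5, Rd5, Rc5, Rb5+, Ra5, Re4+, Re3, Re2, Re1, Bh6, Bg5, Bg3, Be3, ... (list truncated; more exist).
Black has legal moves and is not in check → neither.

neither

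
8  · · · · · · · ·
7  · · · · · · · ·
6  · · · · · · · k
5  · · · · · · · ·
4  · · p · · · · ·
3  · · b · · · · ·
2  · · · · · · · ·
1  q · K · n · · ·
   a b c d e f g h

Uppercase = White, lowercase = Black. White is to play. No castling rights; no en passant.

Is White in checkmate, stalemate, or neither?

checkmate

White to move; white king on c1.
In check: yes, from the black queen on a1.
King squares — b1: attacked by Qa1; d1: attacked by Qa1; b2: attacked by Qa1; c2: attacked by Ne1; d2: attacked by Bc3.
Legal moves for White: none.
In check with no legal moves → checkmate.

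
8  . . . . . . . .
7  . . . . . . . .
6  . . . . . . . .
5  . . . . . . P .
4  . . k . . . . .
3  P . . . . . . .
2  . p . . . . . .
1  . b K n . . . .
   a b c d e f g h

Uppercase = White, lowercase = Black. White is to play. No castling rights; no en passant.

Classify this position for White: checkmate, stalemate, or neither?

White to move; white king on c1.
In check: yes, from the black pawn on b2.
Legal moves for White: Kd2, Kxd1, Kxb1.
White is in check but has 3 legal moves → neither.

neither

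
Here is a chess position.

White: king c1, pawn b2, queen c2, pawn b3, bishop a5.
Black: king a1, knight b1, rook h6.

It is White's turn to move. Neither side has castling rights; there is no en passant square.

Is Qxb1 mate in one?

yes

After Qxb1: black king on a1; in check: yes, from the white queen on b1.
King squares — b1: attacked by Kc1; a2: attacked by Qb1; b2: attacked by Qb1.
Black has no legal moves → checkmate.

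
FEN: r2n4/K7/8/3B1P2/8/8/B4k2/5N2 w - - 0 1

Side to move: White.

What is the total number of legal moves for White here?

White to move; king on a7.
In check: yes, from the black rook on a8.
Legal moves: Kxa8, Kb6, Bxa8.
Count: 3.

3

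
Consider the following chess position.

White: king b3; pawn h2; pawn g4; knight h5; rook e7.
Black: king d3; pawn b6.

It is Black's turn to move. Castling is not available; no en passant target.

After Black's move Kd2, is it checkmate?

no

After Kd2: white king on b3; in check: no.
White is not in check, so this cannot be checkmate.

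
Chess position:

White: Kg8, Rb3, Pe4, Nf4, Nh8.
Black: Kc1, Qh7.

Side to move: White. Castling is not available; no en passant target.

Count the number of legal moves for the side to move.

2

White to move; king on g8.
In check: yes, from the black queen on h7.
Legal moves: Kf8, Kxh7.
Count: 2.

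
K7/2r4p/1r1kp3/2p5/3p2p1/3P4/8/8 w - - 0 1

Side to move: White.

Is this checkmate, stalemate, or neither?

stalemate

White to move; white king on a8.
In check: no.
King squares — a7: attacked by Rc7; b7: attacked by Rb6; b8: attacked by Rb6.
Legal moves for White: none.
Not in check and no legal moves → stalemate.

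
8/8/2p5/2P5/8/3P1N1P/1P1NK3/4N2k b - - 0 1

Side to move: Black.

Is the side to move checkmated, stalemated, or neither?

stalemate

Black to move; black king on h1.
In check: no.
King squares — g1: attacked by Nf3; g2: attacked by Ne1; h2: attacked by Nf3.
Legal moves for Black: none.
Not in check and no legal moves → stalemate.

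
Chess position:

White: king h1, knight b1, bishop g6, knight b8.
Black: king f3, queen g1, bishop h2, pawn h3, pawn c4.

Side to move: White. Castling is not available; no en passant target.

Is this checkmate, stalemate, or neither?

White to move; white king on h1.
In check: yes, from the black queen on g1.
King squares — g1: attacked by Bh2; g2: attacked by Qg1; h2: attacked by Qg1.
Legal moves for White: none.
In check with no legal moves → checkmate.

checkmate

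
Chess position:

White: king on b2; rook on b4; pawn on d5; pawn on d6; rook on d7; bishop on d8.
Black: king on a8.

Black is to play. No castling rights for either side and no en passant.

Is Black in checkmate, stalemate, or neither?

stalemate

Black to move; black king on a8.
In check: no.
King squares — a7: attacked by Rd7; b7: attacked by Rb4; b8: attacked by Rb4.
Legal moves for Black: none.
Not in check and no legal moves → stalemate.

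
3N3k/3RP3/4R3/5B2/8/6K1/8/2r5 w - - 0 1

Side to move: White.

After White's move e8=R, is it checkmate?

After e8=R: black king on h8; in check: yes, from the white rook on e8.
King squares — g7: attacked by Rd7; h7: attacked by Bf5; g8: attacked by Re8.
Black has no legal moves → checkmate.

yes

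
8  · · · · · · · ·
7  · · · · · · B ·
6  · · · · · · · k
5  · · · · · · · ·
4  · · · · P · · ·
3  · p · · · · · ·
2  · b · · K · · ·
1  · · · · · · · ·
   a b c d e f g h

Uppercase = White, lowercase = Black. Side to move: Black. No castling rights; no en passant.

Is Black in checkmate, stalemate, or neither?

neither

Black to move; black king on h6.
In check: yes, from the white bishop on g7.
Legal moves for Black: Kh7, Kxg7, Kg6, Kh5, Kg5, Bxg7.
Black is in check but has 6 legal moves → neither.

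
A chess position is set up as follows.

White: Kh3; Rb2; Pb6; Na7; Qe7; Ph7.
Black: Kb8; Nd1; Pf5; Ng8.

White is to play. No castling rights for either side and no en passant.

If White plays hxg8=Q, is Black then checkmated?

After hxg8=Q: black king on b8; in check: yes, from the white queen on g8.
King squares — a7: attacked by Pb6; b7: attacked by Qe7; c7: attacked by Pb6; a8: attacked by Qg8; c8: attacked by Na7.
Black has no legal moves → checkmate.

yes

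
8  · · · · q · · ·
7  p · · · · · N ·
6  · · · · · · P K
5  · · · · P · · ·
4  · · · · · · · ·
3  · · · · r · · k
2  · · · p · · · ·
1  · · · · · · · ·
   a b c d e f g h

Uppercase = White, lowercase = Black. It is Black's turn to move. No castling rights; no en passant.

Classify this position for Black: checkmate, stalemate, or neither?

Black to move; black king on h3.
In check: no.
Legal moves for Black include: Qh8+, Qg8, Qf8, Qd8, Qc8, Qb8, Qa8, Qf7, Qe7, Qd7, Qxg6+, Qe6, Qc6, Qxe5, Qb5, Qa4, Kh4, Kg4, ... (list truncated; more exist).
Black has legal moves and is not in check → neither.

neither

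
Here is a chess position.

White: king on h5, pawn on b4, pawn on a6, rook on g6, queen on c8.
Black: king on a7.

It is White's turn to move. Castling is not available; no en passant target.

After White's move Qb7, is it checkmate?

yes

After Qb7: black king on a7; in check: yes, from the white queen on b7.
King squares — a6: attacked by Rg6; b6: attacked by Rg6; b7: attacked by Pa6; a8: attacked by Qb7; b8: attacked by Qb7.
Black has no legal moves → checkmate.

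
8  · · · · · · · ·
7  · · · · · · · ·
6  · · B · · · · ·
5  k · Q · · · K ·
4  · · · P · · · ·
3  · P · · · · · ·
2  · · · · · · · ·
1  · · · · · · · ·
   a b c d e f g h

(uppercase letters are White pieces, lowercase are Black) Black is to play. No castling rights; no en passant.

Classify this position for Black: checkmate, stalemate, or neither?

neither

Black to move; black king on a5.
In check: yes, from the white queen on c5.
Legal moves for Black: Ka6.
Black is in check but has 1 legal move → neither.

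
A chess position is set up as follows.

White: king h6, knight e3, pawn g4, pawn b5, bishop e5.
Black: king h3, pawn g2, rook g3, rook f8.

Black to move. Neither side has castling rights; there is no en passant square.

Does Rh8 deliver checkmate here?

no

After Rh8: white king on h6; in check: yes, from the black rook on h8.
White has 4 legal replies: Kg7, Kg6, Kg5, Bxh8.
In check but a legal move exists → not checkmate.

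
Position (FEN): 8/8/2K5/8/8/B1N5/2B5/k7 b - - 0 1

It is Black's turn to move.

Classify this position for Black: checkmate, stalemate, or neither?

Black to move; black king on a1.
In check: no.
King squares — b1: attacked by Bc2; a2: attacked by Nc3; b2: attacked by Ba3.
Legal moves for Black: none.
Not in check and no legal moves → stalemate.

stalemate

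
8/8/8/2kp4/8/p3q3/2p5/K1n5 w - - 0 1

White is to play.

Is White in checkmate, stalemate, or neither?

stalemate

White to move; white king on a1.
In check: no.
King squares — b1: attacked by Pc2; a2: attacked by Nc1; b2: attacked by Pa3.
Legal moves for White: none.
Not in check and no legal moves → stalemate.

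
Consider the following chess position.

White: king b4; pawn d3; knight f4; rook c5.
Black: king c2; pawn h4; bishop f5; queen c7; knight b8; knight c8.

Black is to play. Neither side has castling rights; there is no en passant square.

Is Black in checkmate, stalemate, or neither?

Black to move; black king on c2.
In check: yes, from the white rook on c5.
Legal moves for Black: Kd2, Kb2, Kd1, Kb1, Qxc5+.
Black is in check but has 5 legal moves → neither.

neither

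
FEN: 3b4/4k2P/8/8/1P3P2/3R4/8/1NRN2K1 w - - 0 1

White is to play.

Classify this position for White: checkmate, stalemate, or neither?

neither

White to move; white king on g1.
In check: no.
Legal moves for White include: Rxd8, Rd7+, Rd6, Rd5, Rd4, Rh3, Rg3, Rf3, Re3+, Rdc3, Rb3, Ra3, Rd2, Kh2, Kg2, Kf2, Kh1, Kf1, ... (list truncated; more exist).
White has legal moves and is not in check → neither.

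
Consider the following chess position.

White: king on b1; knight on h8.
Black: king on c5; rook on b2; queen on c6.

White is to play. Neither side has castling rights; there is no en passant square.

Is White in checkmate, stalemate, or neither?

White to move; white king on b1.
In check: yes, from the black rook on b2.
Legal moves for White: Kxb2, Kc1, Ka1.
White is in check but has 3 legal moves → neither.

neither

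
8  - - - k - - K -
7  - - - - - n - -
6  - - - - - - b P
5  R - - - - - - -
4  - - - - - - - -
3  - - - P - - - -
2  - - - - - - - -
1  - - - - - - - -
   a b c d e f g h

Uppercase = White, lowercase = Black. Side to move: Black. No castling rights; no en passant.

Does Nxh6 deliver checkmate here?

After Nxh6: white king on g8; in check: yes, from the black knight on h6.
White has 3 legal replies: Kh8, Kf8, Kg7.
In check but a legal move exists → not checkmate.

no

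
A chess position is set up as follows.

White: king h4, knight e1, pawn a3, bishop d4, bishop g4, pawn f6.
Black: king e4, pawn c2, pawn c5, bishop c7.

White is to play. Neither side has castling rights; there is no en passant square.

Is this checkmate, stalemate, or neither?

neither

White to move; white king on h4.
In check: no.
Legal moves for White include: Kh5, Kg5, Kh3, Bc8, Bd7, Be6, Bh5, Bf5+, Bh3, Bf3+, Be2, Bd1, Be5, Bxc5, Be3, Bc3, Bf2, Bb2, ... (list truncated; more exist).
White has legal moves and is not in check → neither.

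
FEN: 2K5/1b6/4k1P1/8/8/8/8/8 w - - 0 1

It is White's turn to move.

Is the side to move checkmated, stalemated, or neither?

White to move; white king on c8.
In check: yes, from the black bishop on b7.
Legal moves for White: Kd8, Kb8, Kc7, Kxb7.
White is in check but has 4 legal moves → neither.

neither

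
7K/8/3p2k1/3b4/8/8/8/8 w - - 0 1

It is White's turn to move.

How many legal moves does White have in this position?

White to move; king on h8.
In check: no.
Legal moves: none.
Count: 0.

0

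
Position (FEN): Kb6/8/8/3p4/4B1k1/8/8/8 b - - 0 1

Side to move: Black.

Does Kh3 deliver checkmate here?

no

After Kh3: white king on a8; in check: no.
White is not in check, so this cannot be checkmate.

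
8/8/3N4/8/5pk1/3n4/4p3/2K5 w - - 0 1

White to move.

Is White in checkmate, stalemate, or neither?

neither

White to move; white king on c1.
In check: yes, from the black knight on d3.
Legal moves for White: Kd2, Kc2, Kb1.
White is in check but has 3 legal moves → neither.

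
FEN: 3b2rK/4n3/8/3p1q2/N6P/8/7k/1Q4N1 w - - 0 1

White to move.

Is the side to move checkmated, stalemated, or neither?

White to move; white king on h8.
In check: yes, from the black rook on g8.
King squares — g7: attacked by Rg8; h7: attacked by Qf5; g8: attacked by Ne7.
Legal moves for White: none.
In check with no legal moves → checkmate.

checkmate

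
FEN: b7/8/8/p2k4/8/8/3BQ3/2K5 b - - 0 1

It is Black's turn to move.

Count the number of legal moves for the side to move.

Black to move; king on d5.
In check: no.
Legal moves: Bb7, Bc6, Kd6, Kc6, Kc5, Kd4, a4.
Count: 7.

7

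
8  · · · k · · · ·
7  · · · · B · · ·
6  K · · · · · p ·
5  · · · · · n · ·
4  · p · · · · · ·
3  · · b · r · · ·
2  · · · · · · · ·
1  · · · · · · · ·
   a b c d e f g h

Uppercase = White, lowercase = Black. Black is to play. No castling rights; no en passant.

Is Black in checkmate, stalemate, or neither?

Black to move; black king on d8.
In check: yes, from the white bishop on e7.
Legal moves for Black: Ke8, Kc8, Kxe7, Kd7, Kc7, Nxe7, Rxe7.
Black is in check but has 7 legal moves → neither.

neither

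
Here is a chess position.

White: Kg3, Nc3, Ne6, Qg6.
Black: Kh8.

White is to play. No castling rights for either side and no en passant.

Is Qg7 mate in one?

yes

After Qg7: black king on h8; in check: yes, from the white queen on g7.
King squares — g7: attacked by Ne6; h7: attacked by Qg7; g8: attacked by Qg7.
Black has no legal moves → checkmate.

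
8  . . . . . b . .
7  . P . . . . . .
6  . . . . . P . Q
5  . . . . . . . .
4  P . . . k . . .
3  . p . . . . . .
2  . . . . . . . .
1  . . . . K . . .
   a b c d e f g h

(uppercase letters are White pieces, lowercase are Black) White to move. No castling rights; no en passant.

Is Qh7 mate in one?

After Qh7: black king on e4; in check: yes, from the white queen on h7.
Black has 6 legal replies: Ke5, Kd5, Kf4, Kd4, Kf3, Ke3.
In check but a legal move exists → not checkmate.

no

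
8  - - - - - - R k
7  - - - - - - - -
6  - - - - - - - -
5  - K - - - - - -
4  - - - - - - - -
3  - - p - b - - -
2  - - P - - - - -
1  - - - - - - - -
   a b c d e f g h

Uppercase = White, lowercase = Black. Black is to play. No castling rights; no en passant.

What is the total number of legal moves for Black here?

2

Black to move; king on h8.
In check: yes, from the white rook on g8.
Legal moves: Kxg8, Kh7.
Count: 2.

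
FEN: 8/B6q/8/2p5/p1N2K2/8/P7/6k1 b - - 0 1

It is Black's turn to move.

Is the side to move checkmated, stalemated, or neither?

Black to move; black king on g1.
In check: no.
Legal moves for Black include: Qh8, Qg8, Qg7, Qf7+, Qe7, Qd7, Qc7+, Qb7, Qxa7, Qh6+, Qg6, Qh5, Qf5+, Qh4+, Qe4+, Qh3, Qd3, Qh2+, ... (list truncated; more exist).
Black has legal moves and is not in check → neither.

neither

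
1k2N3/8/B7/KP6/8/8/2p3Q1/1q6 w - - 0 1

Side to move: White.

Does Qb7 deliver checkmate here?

yes

After Qb7: black king on b8; in check: yes, from the white queen on b7.
King squares — a7: attacked by Qb7; b7: attacked by Ba6; c7: attacked by Qb7; a8: attacked by Qb7; c8: attacked by Qb7.
Black has no legal moves → checkmate.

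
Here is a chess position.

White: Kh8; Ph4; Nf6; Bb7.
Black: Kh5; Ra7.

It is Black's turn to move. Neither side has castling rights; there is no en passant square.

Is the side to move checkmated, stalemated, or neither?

Black to move; black king on h5.
In check: yes, from the white knight on f6.
Legal moves for Black: Kh6, Kg6, Kxh4.
Black is in check but has 3 legal moves → neither.

neither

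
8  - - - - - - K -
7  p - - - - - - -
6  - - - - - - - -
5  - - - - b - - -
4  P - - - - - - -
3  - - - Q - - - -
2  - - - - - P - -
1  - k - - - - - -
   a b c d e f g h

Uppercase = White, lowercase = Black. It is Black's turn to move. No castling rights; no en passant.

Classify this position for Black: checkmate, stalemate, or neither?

Black to move; black king on b1.
In check: yes, from the white queen on d3.
King squares — a1: available; c1: available; a2: available; b2: available; c2: attacked by Qd3.
Legal moves for Black: Kb2, Ka2, Kc1, Ka1.
Black is in check but has 4 legal moves → neither.

neither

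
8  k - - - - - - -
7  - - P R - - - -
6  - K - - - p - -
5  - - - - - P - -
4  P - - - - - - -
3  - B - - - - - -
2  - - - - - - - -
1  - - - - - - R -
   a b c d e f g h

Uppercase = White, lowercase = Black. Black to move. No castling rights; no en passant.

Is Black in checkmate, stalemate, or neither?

stalemate

Black to move; black king on a8.
In check: no.
King squares — a7: attacked by Kb6; b7: attacked by Kb6; b8: attacked by Pc7.
Legal moves for Black: none.
Not in check and no legal moves → stalemate.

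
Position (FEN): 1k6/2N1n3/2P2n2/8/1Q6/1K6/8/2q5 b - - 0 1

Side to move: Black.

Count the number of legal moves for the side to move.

Black to move; king on b8.
In check: yes, from the white queen on b4.
Legal moves: Kc8, Kxc7, Ka7.
Count: 3.

3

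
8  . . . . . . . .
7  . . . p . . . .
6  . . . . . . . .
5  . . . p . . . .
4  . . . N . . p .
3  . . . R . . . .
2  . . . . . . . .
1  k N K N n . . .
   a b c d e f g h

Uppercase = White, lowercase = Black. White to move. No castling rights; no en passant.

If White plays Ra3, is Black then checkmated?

yes

After Ra3: black king on a1; in check: yes, from the white rook on a3.
King squares — b1: attacked by Kc1; a2: attacked by Ra3; b2: attacked by Kc1.
Black has no legal moves → checkmate.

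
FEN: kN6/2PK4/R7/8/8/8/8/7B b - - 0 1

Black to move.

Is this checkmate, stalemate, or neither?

checkmate

Black to move; black king on a8.
In check: yes, from the white bishop on h1 and the white rook on a6.
King squares — a7: attacked by Ra6; b7: attacked by Bh1; b8: attacked by Pc7.
Legal moves for Black: none.
In check with no legal moves → checkmate.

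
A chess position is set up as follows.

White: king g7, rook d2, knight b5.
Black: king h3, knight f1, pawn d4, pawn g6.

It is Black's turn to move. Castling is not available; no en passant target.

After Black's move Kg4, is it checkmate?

no

After Kg4: white king on g7; in check: no.
White is not in check, so this cannot be checkmate.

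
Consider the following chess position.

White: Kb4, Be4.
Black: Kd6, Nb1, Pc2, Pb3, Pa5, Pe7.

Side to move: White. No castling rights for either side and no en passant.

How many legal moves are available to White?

White to move; king on b4.
In check: yes, from the black pawn on a5.
Legal moves: Kb5, Kxa5, Kc4, Ka4, Kxb3.
Count: 5.

5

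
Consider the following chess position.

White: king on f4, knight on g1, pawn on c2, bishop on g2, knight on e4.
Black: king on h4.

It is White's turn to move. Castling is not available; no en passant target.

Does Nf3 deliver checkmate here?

After Nf3: black king on h4; in check: yes, from the white knight on f3.
Black has 1 legal reply: Kh5.
In check but a legal move exists → not checkmate.

no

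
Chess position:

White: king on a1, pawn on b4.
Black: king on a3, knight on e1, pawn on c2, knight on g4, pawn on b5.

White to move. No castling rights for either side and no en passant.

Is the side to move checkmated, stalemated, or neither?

White to move; white king on a1.
In check: no.
King squares — b1: attacked by Pc2; a2: attacked by Ka3; b2: attacked by Ka3.
Legal moves for White: none.
Not in check and no legal moves → stalemate.

stalemate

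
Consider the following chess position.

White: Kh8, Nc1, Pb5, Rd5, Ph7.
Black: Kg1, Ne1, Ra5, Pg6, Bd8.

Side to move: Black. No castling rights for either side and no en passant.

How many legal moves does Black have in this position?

Black to move; king on g1.
In check: no.
Legal moves: Be7, Bc7, Bf6+, Bb6, Bg5, Bh4, Ra8, Ra7, Ra6, Rxb5, Ra4, Ra3, Ra2, Ra1, Kh2, Kg2, Kf2, Kh1, Kf1, Nf3, Nd3, Ng2, Nc2, g5.
Count: 24.

24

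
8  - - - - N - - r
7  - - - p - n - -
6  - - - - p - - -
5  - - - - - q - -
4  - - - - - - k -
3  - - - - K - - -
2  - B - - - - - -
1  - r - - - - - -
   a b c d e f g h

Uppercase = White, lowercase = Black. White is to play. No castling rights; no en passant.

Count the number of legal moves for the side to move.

16

White to move; king on e3.
In check: no.
Legal moves: Ng7, Nc7, Nf6+, Nd6, Kd4, Ke2, Kd2, Bxh8, Bg7, Bf6, Be5, Bd4, Bc3, Ba3, Bc1, Ba1.
Count: 16.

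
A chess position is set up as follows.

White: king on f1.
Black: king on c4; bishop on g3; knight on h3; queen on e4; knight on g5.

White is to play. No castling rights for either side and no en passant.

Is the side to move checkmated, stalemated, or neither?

stalemate

White to move; white king on f1.
In check: no.
King squares — e1: attacked by Bg3; g1: attacked by Nh3; e2: attacked by Qe4; f2: attacked by Bg3; g2: attacked by Qe4.
Legal moves for White: none.
Not in check and no legal moves → stalemate.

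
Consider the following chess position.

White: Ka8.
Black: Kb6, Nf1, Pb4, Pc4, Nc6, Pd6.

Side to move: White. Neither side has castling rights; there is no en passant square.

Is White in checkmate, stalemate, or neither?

stalemate

White to move; white king on a8.
In check: no.
King squares — a7: attacked by Kb6; b7: attacked by Kb6; b8: attacked by Nc6.
Legal moves for White: none.
Not in check and no legal moves → stalemate.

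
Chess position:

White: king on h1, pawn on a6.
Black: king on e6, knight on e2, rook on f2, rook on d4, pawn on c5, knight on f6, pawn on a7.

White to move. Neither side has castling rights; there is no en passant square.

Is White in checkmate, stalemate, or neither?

stalemate

White to move; white king on h1.
In check: no.
King squares — g1: attacked by Ne2; g2: attacked by Rf2; h2: attacked by Rf2.
Legal moves for White: none.
Not in check and no legal moves → stalemate.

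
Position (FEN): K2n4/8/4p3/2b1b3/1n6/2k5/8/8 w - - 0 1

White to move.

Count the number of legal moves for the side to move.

0

White to move; king on a8.
In check: no.
Legal moves: none.
Count: 0.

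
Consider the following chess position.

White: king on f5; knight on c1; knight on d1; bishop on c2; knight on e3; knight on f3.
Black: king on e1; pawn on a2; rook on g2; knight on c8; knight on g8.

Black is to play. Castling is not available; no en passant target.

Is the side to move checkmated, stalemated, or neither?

checkmate

Black to move; black king on e1.
In check: yes, from the white knight on f3.
King squares — d1: attacked by Bc2; f1: attacked by Ne3; d2: attacked by Nf3; e2: attacked by Nc1; f2: attacked by Nd1.
Legal moves for Black: none.
In check with no legal moves → checkmate.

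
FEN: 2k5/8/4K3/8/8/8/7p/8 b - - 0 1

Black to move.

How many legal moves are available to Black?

Black to move; king on c8.
In check: no.
Legal moves: Kd8, Kb8, Kc7, Kb7, h1=Q, h1=R, h1=B, h1=N.
Count: 8.

8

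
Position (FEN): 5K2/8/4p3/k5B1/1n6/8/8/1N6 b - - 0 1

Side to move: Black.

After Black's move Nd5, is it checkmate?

no

After Nd5: white king on f8; in check: no.
White is not in check, so this cannot be checkmate.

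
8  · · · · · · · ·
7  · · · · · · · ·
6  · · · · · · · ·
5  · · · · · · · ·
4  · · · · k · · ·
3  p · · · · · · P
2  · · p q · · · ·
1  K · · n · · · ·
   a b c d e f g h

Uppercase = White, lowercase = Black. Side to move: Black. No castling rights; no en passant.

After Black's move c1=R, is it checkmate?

yes

After c1=R: white king on a1; in check: yes, from the black rook on c1.
King squares — b1: attacked by Rc1; a2: attacked by Qd2; b2: attacked by Nd1.
White has no legal moves → checkmate.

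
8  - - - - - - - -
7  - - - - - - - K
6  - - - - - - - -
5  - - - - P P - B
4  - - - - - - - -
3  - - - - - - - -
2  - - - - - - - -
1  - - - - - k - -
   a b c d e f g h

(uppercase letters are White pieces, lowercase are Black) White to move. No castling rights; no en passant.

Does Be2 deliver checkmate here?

no

After Be2: black king on f1; in check: yes, from the white bishop on e2.
Black has 5 legal replies: Kg2, Kf2, Kxe2, Kg1, Ke1.
In check but a legal move exists → not checkmate.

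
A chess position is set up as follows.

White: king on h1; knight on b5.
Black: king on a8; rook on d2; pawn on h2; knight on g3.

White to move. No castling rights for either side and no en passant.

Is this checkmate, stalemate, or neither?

checkmate

White to move; white king on h1.
In check: yes, from the black knight on g3.
King squares — g1: attacked by Ph2; g2: attacked by Rd2; h2: attacked by Rd2.
Legal moves for White: none.
In check with no legal moves → checkmate.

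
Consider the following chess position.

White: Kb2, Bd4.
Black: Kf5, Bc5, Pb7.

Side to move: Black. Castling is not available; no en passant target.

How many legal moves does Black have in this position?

Black to move; king on f5.
In check: no.
Legal moves: Kg6, Ke6, Kg5, Kg4, Kf4, Ke4, Bf8, Be7, Ba7, Bd6, Bb6, Bxd4+, Bb4, Ba3+, b6, b5.
Count: 16.

16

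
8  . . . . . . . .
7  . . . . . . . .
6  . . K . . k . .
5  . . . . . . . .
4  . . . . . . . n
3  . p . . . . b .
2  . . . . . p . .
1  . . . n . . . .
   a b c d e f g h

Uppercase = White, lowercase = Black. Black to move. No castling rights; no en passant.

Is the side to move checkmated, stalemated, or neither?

Black to move; black king on f6.
In check: no.
Legal moves for Black include: Kg7, Kf7, Ke7, Kg6, Ke6, Kg5, Kf5, Ke5, Ng6, Nf5, Nf3, Ng2, Bb8, Bc7, Bd6, Be5, Bf4, Bh2, ... (list truncated; more exist).
Black has legal moves and is not in check → neither.

neither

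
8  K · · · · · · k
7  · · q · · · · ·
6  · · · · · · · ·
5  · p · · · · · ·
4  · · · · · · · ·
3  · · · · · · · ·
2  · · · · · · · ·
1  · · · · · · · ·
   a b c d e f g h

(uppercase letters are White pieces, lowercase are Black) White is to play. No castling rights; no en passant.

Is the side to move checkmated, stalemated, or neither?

stalemate

White to move; white king on a8.
In check: no.
King squares — a7: attacked by Qc7; b7: attacked by Qc7; b8: attacked by Qc7.
Legal moves for White: none.
Not in check and no legal moves → stalemate.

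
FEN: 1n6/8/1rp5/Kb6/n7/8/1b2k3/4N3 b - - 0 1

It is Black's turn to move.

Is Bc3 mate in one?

After Bc3: white king on a5; in check: yes, from the black bishop on c3.
King squares — a4: attacked by Bb5; b4: attacked by Bc3; b5: attacked by Rb6; a6: attacked by Bb5; b6: attacked by Na4.
White has no legal moves → checkmate.

yes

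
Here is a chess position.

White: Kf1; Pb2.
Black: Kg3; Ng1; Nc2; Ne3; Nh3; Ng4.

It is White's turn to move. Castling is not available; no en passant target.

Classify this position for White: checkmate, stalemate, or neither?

checkmate

White to move; white king on f1.
In check: yes, from the black knight on e3.
King squares — e1: attacked by Nc2; g1: attacked by Nh3; e2: attacked by Ng1; f2: attacked by Kg3; g2: attacked by Ne3.
Legal moves for White: none.
In check with no legal moves → checkmate.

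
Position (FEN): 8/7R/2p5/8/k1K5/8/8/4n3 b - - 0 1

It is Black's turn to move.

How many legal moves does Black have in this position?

7

Black to move; king on a4.
In check: no.
Legal moves: Ka5, Ka3, Nf3, Nd3, Ng2, Nc2, c5.
Count: 7.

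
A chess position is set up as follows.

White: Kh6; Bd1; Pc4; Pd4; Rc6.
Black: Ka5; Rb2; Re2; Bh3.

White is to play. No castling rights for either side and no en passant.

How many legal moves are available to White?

20

White to move; king on h6.
In check: no.
Legal moves: Kh7, Kg7, Kg6, Kh5, Kg5, Rc8, Rc7, Rg6, Rf6, Re6, Rd6, Rb6, Ra6+, Rc5+, Ba4, Bb3, Bxe2, Bc2, d5, c5.
Count: 20.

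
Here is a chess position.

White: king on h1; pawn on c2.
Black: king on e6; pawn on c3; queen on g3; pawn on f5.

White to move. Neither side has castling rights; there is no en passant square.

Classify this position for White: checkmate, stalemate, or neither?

White to move; white king on h1.
In check: no.
King squares — g1: attacked by Qg3; g2: attacked by Qg3; h2: attacked by Qg3.
Legal moves for White: none.
Not in check and no legal moves → stalemate.

stalemate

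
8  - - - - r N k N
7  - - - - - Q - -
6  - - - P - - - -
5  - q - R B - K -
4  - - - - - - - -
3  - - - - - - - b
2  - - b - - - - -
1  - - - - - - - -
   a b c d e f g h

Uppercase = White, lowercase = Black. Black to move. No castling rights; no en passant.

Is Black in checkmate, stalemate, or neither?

checkmate

Black to move; black king on g8.
In check: yes, from the white queen on f7.
King squares — f7: attacked by Nh8; g7: attacked by Be5; h7: attacked by Qf7; f8: attacked by Qf7; h8: attacked by Be5.
Legal moves for Black: none.
In check with no legal moves → checkmate.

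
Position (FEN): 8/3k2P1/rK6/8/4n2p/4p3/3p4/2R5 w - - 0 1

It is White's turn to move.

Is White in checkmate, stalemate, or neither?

neither

White to move; white king on b6.
In check: yes, from the black rook on a6.
Legal moves for White: Kb7, Kxa6, Kb5.
White is in check but has 3 legal moves → neither.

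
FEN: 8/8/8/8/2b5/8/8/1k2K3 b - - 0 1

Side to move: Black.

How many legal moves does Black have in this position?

16

Black to move; king on b1.
In check: no.
Legal moves: Bg8, Bf7, Be6, Ba6, Bd5, Bb5, Bd3, Bb3, Be2, Ba2, Bf1, Kc2, Kb2, Ka2, Kc1, Ka1.
Count: 16.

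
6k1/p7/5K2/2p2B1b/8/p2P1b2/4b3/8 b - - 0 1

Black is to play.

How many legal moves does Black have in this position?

Black to move; king on g8.
In check: no.
Legal moves: Kh8, Kf8, Be8, Bf7, Bg6, Bhg4, Ba8, Bb7, Bc6, Bd5, Bfg4, Be4, Bg2, Bh1, Bxd3, Bf1, Bd1, a6, c4, a2, a5.
Count: 21.

21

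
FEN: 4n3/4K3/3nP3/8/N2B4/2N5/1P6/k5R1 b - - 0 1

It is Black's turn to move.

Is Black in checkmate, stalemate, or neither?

Black to move; black king on a1.
In check: yes, from the white rook on g1.
King squares — b1: attacked by Rg1; a2: attacked by Nc3; b2: attacked by Na4.
Legal moves for Black: none.
In check with no legal moves → checkmate.

checkmate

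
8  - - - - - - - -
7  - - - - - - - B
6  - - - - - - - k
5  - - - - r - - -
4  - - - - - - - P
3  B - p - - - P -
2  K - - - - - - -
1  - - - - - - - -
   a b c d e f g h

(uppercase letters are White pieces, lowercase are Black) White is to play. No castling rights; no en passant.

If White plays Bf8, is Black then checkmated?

After Bf8: black king on h6; in check: yes, from the white bishop on f8.
Black has 2 legal replies: Kxh7, Kh5.
In check but a legal move exists → not checkmate.

no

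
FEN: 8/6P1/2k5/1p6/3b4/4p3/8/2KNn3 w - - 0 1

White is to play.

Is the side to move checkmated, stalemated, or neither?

neither

White to move; white king on c1.
In check: no.
Legal moves for White: Nxe3, Nc3, Nf2, Nb2, Kb1, g8=Q, g8=R, g8=B, g8=N.
White has 9 legal moves and is not in check → neither.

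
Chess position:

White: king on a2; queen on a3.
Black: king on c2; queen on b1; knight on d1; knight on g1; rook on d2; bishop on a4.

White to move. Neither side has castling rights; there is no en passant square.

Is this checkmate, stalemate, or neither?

checkmate

White to move; white king on a2.
In check: yes, from the black queen on b1.
King squares — a1: attacked by Qb1; b1: attacked by Kc2; b2: attacked by Qb1; a3: own queen; b3: attacked by Qb1.
Legal moves for White: none.
In check with no legal moves → checkmate.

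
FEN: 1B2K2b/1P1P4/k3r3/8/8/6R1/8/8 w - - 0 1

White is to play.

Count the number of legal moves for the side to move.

3

White to move; king on e8.
In check: yes, from the black rook on e6.
Legal moves: Kf8, Kd8, Kf7.
Count: 3.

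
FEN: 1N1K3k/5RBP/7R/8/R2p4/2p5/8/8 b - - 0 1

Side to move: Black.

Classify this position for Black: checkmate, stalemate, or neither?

Black to move; black king on h8.
In check: yes, from the white bishop on g7.
King squares — g7: attacked by Rf7; h7: attacked by Rh6; g8: attacked by Ph7.
Legal moves for Black: none.
In check with no legal moves → checkmate.

checkmate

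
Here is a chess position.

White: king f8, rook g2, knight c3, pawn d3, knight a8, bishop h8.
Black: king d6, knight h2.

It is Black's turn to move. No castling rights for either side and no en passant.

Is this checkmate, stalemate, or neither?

Black to move; black king on d6.
In check: no.
Legal moves for Black: Kd7, Ke6, Kc6, Kc5, Ng4, Nf3, Nf1.
Black has 7 legal moves and is not in check → neither.

neither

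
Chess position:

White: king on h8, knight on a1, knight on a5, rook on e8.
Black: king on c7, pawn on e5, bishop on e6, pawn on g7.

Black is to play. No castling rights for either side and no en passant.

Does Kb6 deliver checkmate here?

After Kb6: white king on h8; in check: no.
White is not in check, so this cannot be checkmate.

no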